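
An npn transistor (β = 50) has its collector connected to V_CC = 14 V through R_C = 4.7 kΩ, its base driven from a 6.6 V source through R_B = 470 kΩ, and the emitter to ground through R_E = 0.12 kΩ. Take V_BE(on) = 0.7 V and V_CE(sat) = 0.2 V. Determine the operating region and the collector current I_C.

active; I_C ≈ 0.62 mA

Assume active. Base-emitter loop: I_B = (V_BB − V_BE)/(R_B + (β+1)R_E) = (6.6 − 0.7)/(470 + 51×0.12) = 0.0124 mA.
I_C = β·I_B = 50×0.0124 = 0.62 mA.
V_CE = V_CC − I_C·R_C − I_E·R_E = 14 − 0.62×4.7 − 0.632×0.12 = 11 V > V_CE(sat), so the active-region assumption holds.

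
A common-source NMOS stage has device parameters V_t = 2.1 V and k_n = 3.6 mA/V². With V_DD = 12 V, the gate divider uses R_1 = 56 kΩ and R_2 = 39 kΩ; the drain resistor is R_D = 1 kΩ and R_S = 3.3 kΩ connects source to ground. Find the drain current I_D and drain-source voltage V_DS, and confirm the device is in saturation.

I_D ≈ 0.67 mA, V_DS ≈ 9.1 V

V_G = V_DD·R_2/(R_1+R_2) = 12×39/95 = 4.93 V.
Assume saturation: I_D = (k_n/2)(V_GS − V_t)² with V_GS = V_G − I_D·R_S = 4.93 − 3.3·I_D.
Substituting gives 19.6·I_D² − 34.6·I_D + 14.4 = 0, with roots I_D = 0.671 or 1.09 mA.
The root I_D = 1.09 mA gives V_GS = 1.32 V ≤ V_t, so take I_D = 0.671 mA.
Then V_GS = 2.71 V and V_DS = V_DD − I_D(R_D+R_S) = 12 − 0.671×4.3 = 9.11 V.
Saturation requires V_DS ≥ V_GS − V_t = 0.611 V; 9.11 ≥ 0.611 ✓.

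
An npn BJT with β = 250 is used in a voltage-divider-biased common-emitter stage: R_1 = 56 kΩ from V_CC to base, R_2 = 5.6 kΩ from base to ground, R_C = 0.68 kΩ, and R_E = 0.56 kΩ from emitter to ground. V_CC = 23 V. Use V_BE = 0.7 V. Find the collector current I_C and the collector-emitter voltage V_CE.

I_C ≈ 2.4 mA, V_CE ≈ 20 V

Thevenize the base divider: V_Th = V_CC·R_2/(R_1+R_2) = 23×5.6/61.6 = 2.09 V, R_Th = R_1‖R_2 = 5.09 kΩ.
Base-emitter loop: V_Th = I_B·R_Th + V_BE + (β+1)I_B·R_E, so I_B = (2.09 − 0.7) / (5.09 + 251×0.56) = 0.00955 mA.
I_C = β·I_B = 250×0.00955 = 2.39 mA, and I_E = (β+1)I_B = 2.4 mA.
V_CE = V_CC − I_C·R_C − I_E·R_E = 23 − 2.39×0.68 − 2.4×0.56 = 20 V.
V_CE = 20 V > 0.2 V confirms active-region operation.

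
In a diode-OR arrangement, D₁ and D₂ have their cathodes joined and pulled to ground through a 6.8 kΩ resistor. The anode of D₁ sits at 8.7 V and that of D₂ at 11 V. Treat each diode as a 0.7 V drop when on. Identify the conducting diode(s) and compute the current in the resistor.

Assume both conduct. Then node N would need to be at both 8.7−0.7 = 8 V and 11−0.7 = 10.3 V, which is impossible.
Assume only D₂ conducts: V_N = 11 − 0.7 = 10.3 V, so I_R = 10.3/6.8 = 1.51 mA.
Check D₁: its anode-to-cathode voltage is 8.7 − 10.3 = -1.6 V < 0.7 V, so it is off. The assumption is consistent.

Only D₂ conducts; I_R ≈ 1.5 mA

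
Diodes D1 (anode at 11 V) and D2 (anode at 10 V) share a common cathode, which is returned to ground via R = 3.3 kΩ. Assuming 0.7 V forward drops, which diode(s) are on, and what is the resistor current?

Only D1 conducts; I_R ≈ 3.1 mA

Assume both conduct. Then node N would need to be at both 11−0.7 = 10.3 V and 10−0.7 = 9.3 V, which is impossible.
Assume only D1 conducts: V_N = 11 − 0.7 = 10.3 V, so I_R = 10.3/3.3 = 3.12 mA.
Check D2: its anode-to-cathode voltage is 10 − 10.3 = -0.3 V < 0.7 V, so it is off. The assumption is consistent.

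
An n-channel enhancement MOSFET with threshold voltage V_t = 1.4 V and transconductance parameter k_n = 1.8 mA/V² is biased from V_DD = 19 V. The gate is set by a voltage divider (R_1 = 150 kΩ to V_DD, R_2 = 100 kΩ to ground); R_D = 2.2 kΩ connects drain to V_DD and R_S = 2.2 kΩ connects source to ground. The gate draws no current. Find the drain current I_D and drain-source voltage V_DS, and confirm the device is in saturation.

I_D ≈ 2.1 mA, V_DS ≈ 9.7 V

V_G = V_DD·R_2/(R_1+R_2) = 19×100/250 = 7.6 V.
Assume saturation: I_D = (k_n/2)(V_GS − V_t)² with V_GS = V_G − I_D·R_S = 7.6 − 2.2·I_D.
Substituting gives 4.36·I_D² − 25.6·I_D + 34.6 = 0, with roots I_D = 2.12 or 3.75 mA.
The root I_D = 3.75 mA gives V_GS = -0.64 V ≤ V_t, so take I_D = 2.12 mA.
Then V_GS = 2.93 V and V_DS = V_DD − I_D(R_D+R_S) = 19 − 2.12×4.4 = 9.67 V.
Saturation requires V_DS ≥ V_GS − V_t = 1.53 V; 9.67 ≥ 1.53 ✓.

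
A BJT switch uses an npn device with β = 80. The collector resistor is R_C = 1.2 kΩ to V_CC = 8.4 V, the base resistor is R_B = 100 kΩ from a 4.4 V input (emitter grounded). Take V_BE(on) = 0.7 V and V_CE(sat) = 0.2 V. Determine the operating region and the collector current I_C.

Assume active. Base-emitter loop: I_B = (V_BB − V_BE)/R_B = (4.4 − 0.7)/100 = 0.037 mA.
I_C = β·I_B = 80×0.037 = 2.96 mA.
V_CE = V_CC − I_C·R_C = 8.4 − 2.96×1.2 = 4.85 V > V_CE(sat), so the active-region assumption holds.

active; I_C ≈ 3 mA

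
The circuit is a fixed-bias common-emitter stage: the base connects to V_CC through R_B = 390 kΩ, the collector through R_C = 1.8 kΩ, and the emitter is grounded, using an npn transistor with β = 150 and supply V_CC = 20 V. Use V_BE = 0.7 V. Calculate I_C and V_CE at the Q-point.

Base loop: V_CC = I_B·R_B + V_BE, so I_B = (20 − 0.7)/390 kΩ = 0.0495 mA.
In the active region I_C = β·I_B = 150 × 0.0495 = 7.42 mA.
Collector loop: V_CE = V_CC − I_C·R_C = 20 − 7.42×1.8 = 6.64 V.
Since V_CE = 6.64 V > V_CE(sat) ≈ 0.2 V, the transistor is in the active region as assumed.

I_C ≈ 7.4 mA, V_CE ≈ 6.6 V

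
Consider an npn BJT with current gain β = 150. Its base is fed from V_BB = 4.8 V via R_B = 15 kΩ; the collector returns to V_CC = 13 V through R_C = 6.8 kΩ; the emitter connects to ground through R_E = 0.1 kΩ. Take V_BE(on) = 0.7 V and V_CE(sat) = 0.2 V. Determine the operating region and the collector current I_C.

saturation; I_C ≈ 1.9 mA

Assume active: I_B = (4.8 − 0.7)/(15 + 151×0.1) = 0.136 mA, I_C = β·I_B = 20.4 mA.
Then V_CE = 13 − 20.4×6.8 − 20.6×0.1 = -128 V < 0.2 V — the active assumption fails.
Re-solve with V_CE = 0.2 V. KCL at the emitter: V_E/R_E = (V_BB−0.7−V_E)/R_B + (V_CC−0.2−V_E)/R_C, giving V_E = 0.211 V.
I_C = (V_CC − 0.2 − V_E)/R_C = (12.8 − 0.211)/6.8 = 1.85 mA.
Check: I_B = (4.1 − 0.211)/15 = 0.259 mA, and β·I_B = 38.9 mA > I_C, confirming saturation.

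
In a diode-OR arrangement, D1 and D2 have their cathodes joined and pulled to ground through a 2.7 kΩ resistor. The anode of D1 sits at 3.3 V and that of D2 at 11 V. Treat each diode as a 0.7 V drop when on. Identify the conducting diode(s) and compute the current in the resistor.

Assume both conduct. Then node N would need to be at both 3.3−0.7 = 2.6 V and 11−0.7 = 10.3 V, which is impossible.
Assume only D2 conducts: V_N = 11 − 0.7 = 10.3 V, so I_R = 10.3/2.7 = 3.81 mA.
Check D1: its anode-to-cathode voltage is 3.3 − 10.3 = -7 V < 0.7 V, so it is off. The assumption is consistent.

Only D2 conducts; I_R ≈ 3.8 mA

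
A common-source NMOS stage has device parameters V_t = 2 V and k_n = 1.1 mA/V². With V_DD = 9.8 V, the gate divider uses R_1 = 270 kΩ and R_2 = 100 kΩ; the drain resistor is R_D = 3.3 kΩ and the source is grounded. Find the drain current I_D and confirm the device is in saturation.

V_G = V_DD·R_2/(R_1+R_2) = 9.8×100/370 = 2.65 V. With the source grounded, V_GS = V_G = 2.65 V.
Assume saturation: I_D = (k_n/2)(V_GS − V_t)² = (1.1/2)×(2.65 − 2)² = 0.55×0.649² = 0.231 mA.
V_DS = V_DD − I_D·R_D = 9.8 − 0.231×3.3 = 9.04 V.
Saturation requires V_DS ≥ V_GS − V_t = 0.649 V; 9.04 ≥ 0.649 ✓.

I_D ≈ 0.23 mA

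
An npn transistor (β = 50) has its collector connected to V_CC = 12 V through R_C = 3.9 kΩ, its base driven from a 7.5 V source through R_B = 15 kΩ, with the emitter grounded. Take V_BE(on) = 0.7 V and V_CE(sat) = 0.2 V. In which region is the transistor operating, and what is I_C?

saturation; I_C ≈ 3 mA

Assume active: I_B = (7.5 − 0.7)/15 = 0.453 mA, giving I_C = β·I_B = 22.7 mA.
But then V_CE = 12 − 22.7×3.9 = -76.4 V < V_CE(sat) = 0.2 V — impossible in the active region.
So the transistor is saturated. With V_CE = 0.2 V, I_C = (V_CC − 0.2)/R_C = 11.8/3.9 = 3.03 mA.
Check: β·I_B = 22.7 mA > I_C = 3.03 mA, confirming saturation.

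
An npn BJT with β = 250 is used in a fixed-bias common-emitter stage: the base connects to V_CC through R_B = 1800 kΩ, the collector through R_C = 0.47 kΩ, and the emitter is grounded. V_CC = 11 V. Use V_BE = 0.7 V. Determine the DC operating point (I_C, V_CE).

I_C ≈ 1.4 mA, V_CE ≈ 10 V

Base loop: V_CC = I_B·R_B + V_BE, so I_B = (11 − 0.7)/1800 kΩ = 0.00572 mA.
In the active region I_C = β·I_B = 250 × 0.00572 = 1.43 mA.
Collector loop: V_CE = V_CC − I_C·R_C = 11 − 1.43×0.47 = 10.3 V.
Since V_CE = 10.3 V > V_CE(sat) ≈ 0.2 V, the transistor is in the active region as assumed.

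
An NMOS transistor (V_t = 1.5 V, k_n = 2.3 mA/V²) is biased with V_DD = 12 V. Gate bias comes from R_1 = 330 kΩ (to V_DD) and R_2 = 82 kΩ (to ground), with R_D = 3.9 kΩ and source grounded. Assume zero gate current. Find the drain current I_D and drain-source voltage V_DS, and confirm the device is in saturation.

I_D ≈ 0.91 mA, V_DS ≈ 8.5 V

V_G = V_DD·R_2/(R_1+R_2) = 12×82/412 = 2.39 V. With the source grounded, V_GS = V_G = 2.39 V.
Assume saturation: I_D = (k_n/2)(V_GS − V_t)² = (2.3/2)×(2.39 − 1.5)² = 1.15×0.888² = 0.908 mA.
V_DS = V_DD − I_D·R_D = 12 − 0.908×3.9 = 8.46 V.
Saturation requires V_DS ≥ V_GS − V_t = 0.888 V; 8.46 ≥ 0.888 ✓.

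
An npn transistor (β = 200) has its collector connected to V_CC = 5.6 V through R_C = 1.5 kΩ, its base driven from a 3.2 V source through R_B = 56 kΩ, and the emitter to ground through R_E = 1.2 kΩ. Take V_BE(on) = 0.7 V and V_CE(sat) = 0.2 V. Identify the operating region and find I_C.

Assume active. Base-emitter loop: I_B = (V_BB − V_BE)/(R_B + (β+1)R_E) = (3.2 − 0.7)/(56 + 201×1.2) = 0.00841 mA.
I_C = β·I_B = 200×0.00841 = 1.68 mA.
V_CE = V_CC − I_C·R_C − I_E·R_E = 5.6 − 1.68×1.5 − 1.69×1.2 = 1.05 V > V_CE(sat), so the active-region assumption holds.

active; I_C ≈ 1.7 mA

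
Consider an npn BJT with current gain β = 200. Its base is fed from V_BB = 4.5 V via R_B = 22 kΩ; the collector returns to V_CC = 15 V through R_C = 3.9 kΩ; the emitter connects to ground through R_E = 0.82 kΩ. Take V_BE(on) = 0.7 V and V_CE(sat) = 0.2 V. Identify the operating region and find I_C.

Assume active: I_B = (4.5 − 0.7)/(22 + 201×0.82) = 0.0203 mA, I_C = β·I_B = 4.07 mA.
Then V_CE = 15 − 4.07×3.9 − 4.09×0.82 = -4.22 V < 0.2 V — the active assumption fails.
Re-solve with V_CE = 0.2 V. KCL at the emitter: V_E/R_E = (V_BB−0.7−V_E)/R_B + (V_CC−0.2−V_E)/R_C, giving V_E = 2.61 V.
I_C = (V_CC − 0.2 − V_E)/R_C = (14.8 − 2.61)/3.9 = 3.13 mA.
Check: I_B = (3.8 − 2.61)/22 = 0.0542 mA, and β·I_B = 10.8 mA > I_C, confirming saturation.

saturation; I_C ≈ 3.1 mA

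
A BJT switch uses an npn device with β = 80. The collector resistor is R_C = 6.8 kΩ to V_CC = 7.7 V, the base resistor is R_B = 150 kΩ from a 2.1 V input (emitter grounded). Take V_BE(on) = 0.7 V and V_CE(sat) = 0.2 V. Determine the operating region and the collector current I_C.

active; I_C ≈ 0.75 mA

Assume active. Base-emitter loop: I_B = (V_BB − V_BE)/R_B = (2.1 − 0.7)/150 = 0.00933 mA.
I_C = β·I_B = 80×0.00933 = 0.747 mA.
V_CE = V_CC − I_C·R_C = 7.7 − 0.747×6.8 = 2.62 V > V_CE(sat), so the active-region assumption holds.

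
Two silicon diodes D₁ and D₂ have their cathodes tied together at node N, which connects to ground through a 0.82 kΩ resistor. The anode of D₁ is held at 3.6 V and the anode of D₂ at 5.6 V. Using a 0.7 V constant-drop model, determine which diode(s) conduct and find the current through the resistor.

Only D₂ conducts; I_R ≈ 6 mA

Assume both conduct. Then node N would need to be at both 3.6−0.7 = 2.9 V and 5.6−0.7 = 4.9 V, which is impossible.
Assume only D₂ conducts: V_N = 5.6 − 0.7 = 4.9 V, so I_R = 4.9/0.82 = 5.98 mA.
Check D₁: its anode-to-cathode voltage is 3.6 − 4.9 = -1.3 V < 0.7 V, so it is off. The assumption is consistent.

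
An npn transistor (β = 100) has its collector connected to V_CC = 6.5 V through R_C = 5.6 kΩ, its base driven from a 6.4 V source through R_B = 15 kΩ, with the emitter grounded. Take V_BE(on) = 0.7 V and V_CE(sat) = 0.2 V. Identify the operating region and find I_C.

saturation; I_C ≈ 1.1 mA

Assume active: I_B = (6.4 − 0.7)/15 = 0.38 mA, giving I_C = β·I_B = 38 mA.
But then V_CE = 6.5 − 38×5.6 = -206 V < V_CE(sat) = 0.2 V — impossible in the active region.
So the transistor is saturated. With V_CE = 0.2 V, I_C = (V_CC − 0.2)/R_C = 6.3/5.6 = 1.12 mA.
Check: β·I_B = 38 mA > I_C = 1.12 mA, confirming saturation.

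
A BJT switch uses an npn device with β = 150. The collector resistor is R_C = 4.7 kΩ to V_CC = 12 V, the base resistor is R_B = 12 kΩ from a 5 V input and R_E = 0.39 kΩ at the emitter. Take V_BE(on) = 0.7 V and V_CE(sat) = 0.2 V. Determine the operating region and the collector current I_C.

saturation; I_C ≈ 2.3 mA

Assume active: I_B = (5 − 0.7)/(12 + 151×0.39) = 0.0607 mA, I_C = β·I_B = 9.1 mA.
Then V_CE = 12 − 9.1×4.7 − 9.16×0.39 = -34.3 V < 0.2 V — the active assumption fails.
Re-solve with V_CE = 0.2 V. KCL at the emitter: V_E/R_E = (V_BB−0.7−V_E)/R_B + (V_CC−0.2−V_E)/R_C, giving V_E = 1 V.
I_C = (V_CC − 0.2 − V_E)/R_C = (11.8 − 1)/4.7 = 2.3 mA.
Check: I_B = (4.3 − 1)/12 = 0.275 mA, and β·I_B = 41.2 mA > I_C, confirming saturation.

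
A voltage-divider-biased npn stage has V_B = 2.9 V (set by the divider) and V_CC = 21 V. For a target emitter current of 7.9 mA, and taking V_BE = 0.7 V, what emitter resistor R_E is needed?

V_E = V_B − V_BE = 2.9 − 0.7 = 2.2 V.
R_E = V_E / I_E = 2.2 / 7.9 = 0.278 kΩ.

R_E ≈ 0.28 kΩ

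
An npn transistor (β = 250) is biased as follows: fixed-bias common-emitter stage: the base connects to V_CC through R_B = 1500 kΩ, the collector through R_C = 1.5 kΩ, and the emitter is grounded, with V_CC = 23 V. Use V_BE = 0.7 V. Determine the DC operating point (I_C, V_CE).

I_C ≈ 3.7 mA, V_CE ≈ 17 V

Base loop: V_CC = I_B·R_B + V_BE, so I_B = (23 − 0.7)/1500 kΩ = 0.0149 mA.
In the active region I_C = β·I_B = 250 × 0.0149 = 3.72 mA.
Collector loop: V_CE = V_CC − I_C·R_C = 23 − 3.72×1.5 = 17.4 V.
Since V_CE = 17.4 V > V_CE(sat) ≈ 0.2 V, the transistor is in the active region as assumed.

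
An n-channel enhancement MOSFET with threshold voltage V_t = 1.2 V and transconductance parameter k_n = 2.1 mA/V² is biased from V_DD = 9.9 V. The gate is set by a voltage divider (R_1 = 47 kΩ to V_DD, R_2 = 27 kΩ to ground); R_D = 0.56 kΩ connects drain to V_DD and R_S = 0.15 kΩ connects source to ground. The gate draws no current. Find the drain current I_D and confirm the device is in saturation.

I_D ≈ 3.7 mA

V_G = V_DD·R_2/(R_1+R_2) = 9.9×27/74 = 3.61 V.
Assume saturation: I_D = (k_n/2)(V_GS − V_t)² with V_GS = V_G − I_D·R_S = 3.61 − 0.15·I_D.
Substituting gives 0.0236·I_D² − 1.76·I_D + 6.11 = 0, with roots I_D = 3.65 or 70.8 mA.
The root I_D = 70.8 mA gives V_GS = -7.01 V ≤ V_t, so take I_D = 3.65 mA.
Then V_GS = 3.06 V and V_DS = V_DD − I_D(R_D+R_S) = 9.9 − 3.65×0.71 = 7.31 V.
Saturation requires V_DS ≥ V_GS − V_t = 1.86 V; 7.31 ≥ 1.86 ✓.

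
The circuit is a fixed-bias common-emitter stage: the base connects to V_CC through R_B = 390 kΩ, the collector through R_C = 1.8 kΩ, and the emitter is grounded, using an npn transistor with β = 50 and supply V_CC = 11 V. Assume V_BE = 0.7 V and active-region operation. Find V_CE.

Base loop: V_CC = I_B·R_B + V_BE, so I_B = (11 − 0.7)/390 kΩ = 0.0264 mA.
In the active region I_C = β·I_B = 50 × 0.0264 = 1.32 mA.
Collector loop: V_CE = V_CC − I_C·R_C = 11 − 1.32×1.8 = 8.62 V.
Since V_CE = 8.62 V > V_CE(sat) ≈ 0.2 V, the transistor is in the active region as assumed.

V_CE ≈ 8.6 V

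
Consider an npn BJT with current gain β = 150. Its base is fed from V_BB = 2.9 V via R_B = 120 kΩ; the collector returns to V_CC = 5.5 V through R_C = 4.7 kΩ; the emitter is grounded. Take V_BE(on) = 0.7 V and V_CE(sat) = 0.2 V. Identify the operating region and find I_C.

Assume active: I_B = (2.9 − 0.7)/120 = 0.0183 mA, giving I_C = β·I_B = 2.75 mA.
But then V_CE = 5.5 − 2.75×4.7 = -7.43 V < V_CE(sat) = 0.2 V — impossible in the active region.
So the transistor is saturated. With V_CE = 0.2 V, I_C = (V_CC − 0.2)/R_C = 5.3/4.7 = 1.13 mA.
Check: β·I_B = 2.75 mA > I_C = 1.13 mA, confirming saturation.

saturation; I_C ≈ 1.1 mA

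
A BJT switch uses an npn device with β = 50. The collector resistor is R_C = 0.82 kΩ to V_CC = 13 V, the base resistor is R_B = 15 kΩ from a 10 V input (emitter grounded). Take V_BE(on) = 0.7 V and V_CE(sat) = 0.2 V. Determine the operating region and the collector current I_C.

saturation; I_C ≈ 16 mA

Assume active: I_B = (10 − 0.7)/15 = 0.62 mA, giving I_C = β·I_B = 31 mA.
But then V_CE = 13 − 31×0.82 = -12.4 V < V_CE(sat) = 0.2 V — impossible in the active region.
So the transistor is saturated. With V_CE = 0.2 V, I_C = (V_CC − 0.2)/R_C = 12.8/0.82 = 15.6 mA.
Check: β·I_B = 31 mA > I_C = 15.6 mA, confirming saturation.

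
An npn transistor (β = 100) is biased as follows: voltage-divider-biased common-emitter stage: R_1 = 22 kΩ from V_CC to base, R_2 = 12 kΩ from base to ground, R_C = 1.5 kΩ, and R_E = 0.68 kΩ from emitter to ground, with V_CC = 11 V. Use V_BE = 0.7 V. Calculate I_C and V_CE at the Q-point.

I_C ≈ 4.2 mA, V_CE ≈ 1.9 V

Thevenize the base divider: V_Th = V_CC·R_2/(R_1+R_2) = 11×12/34 = 3.88 V, R_Th = R_1‖R_2 = 7.76 kΩ.
Base-emitter loop: V_Th = I_B·R_Th + V_BE + (β+1)I_B·R_E, so I_B = (3.88 − 0.7) / (7.76 + 101×0.68) = 0.0416 mA.
I_C = β·I_B = 100×0.0416 = 4.16 mA, and I_E = (β+1)I_B = 4.2 mA.
V_CE = V_CC − I_C·R_C − I_E·R_E = 11 − 4.16×1.5 − 4.2×0.68 = 1.9 V.
V_CE = 1.9 V > 0.2 V confirms active-region operation.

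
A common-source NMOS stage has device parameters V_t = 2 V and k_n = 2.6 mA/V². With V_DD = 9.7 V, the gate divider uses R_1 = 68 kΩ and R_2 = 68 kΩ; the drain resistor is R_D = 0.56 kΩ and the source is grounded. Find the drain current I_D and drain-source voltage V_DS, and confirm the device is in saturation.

V_G = V_DD·R_2/(R_1+R_2) = 9.7×68/136 = 4.85 V. With the source grounded, V_GS = V_G = 4.85 V.
Assume saturation: I_D = (k_n/2)(V_GS − V_t)² = (2.6/2)×(4.85 − 2)² = 1.3×2.85² = 10.6 mA.
V_DS = V_DD − I_D·R_D = 9.7 − 10.6×0.56 = 3.79 V.
Saturation requires V_DS ≥ V_GS − V_t = 2.85 V; 3.79 ≥ 2.85 ✓.

I_D ≈ 11 mA, V_DS ≈ 3.8 V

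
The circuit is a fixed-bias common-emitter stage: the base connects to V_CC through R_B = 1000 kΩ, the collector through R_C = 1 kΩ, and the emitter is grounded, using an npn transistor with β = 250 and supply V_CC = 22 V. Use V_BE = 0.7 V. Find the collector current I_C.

I_C ≈ 5.3 mA

Base loop: V_CC = I_B·R_B + V_BE, so I_B = (22 − 0.7)/1000 kΩ = 0.0213 mA.
In the active region I_C = β·I_B = 250 × 0.0213 = 5.33 mA.
Collector loop: V_CE = V_CC − I_C·R_C = 22 − 5.33×1 = 16.7 V.
Since V_CE = 16.7 V > V_CE(sat) ≈ 0.2 V, the transistor is in the active region as assumed.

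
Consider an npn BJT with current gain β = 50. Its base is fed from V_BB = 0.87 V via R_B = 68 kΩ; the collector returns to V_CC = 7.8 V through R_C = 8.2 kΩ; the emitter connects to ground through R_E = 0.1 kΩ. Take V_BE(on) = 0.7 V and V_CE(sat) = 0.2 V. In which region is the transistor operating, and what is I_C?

Assume active. Base-emitter loop: I_B = (V_BB − V_BE)/(R_B + (β+1)R_E) = (0.87 − 0.7)/(68 + 51×0.1) = 0.00233 mA.
I_C = β·I_B = 50×0.00233 = 0.116 mA.
V_CE = V_CC − I_C·R_C − I_E·R_E = 7.8 − 0.116×8.2 − 0.119×0.1 = 6.83 V > V_CE(sat), so the active-region assumption holds.

active; I_C ≈ 0.12 mA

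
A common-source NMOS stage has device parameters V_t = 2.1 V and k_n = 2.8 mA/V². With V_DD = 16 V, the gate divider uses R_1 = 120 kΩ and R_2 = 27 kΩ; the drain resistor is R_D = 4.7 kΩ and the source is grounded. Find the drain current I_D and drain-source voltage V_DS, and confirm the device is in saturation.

I_D ≈ 0.98 mA, V_DS ≈ 11 V

V_G = V_DD·R_2/(R_1+R_2) = 16×27/147 = 2.94 V. With the source grounded, V_GS = V_G = 2.94 V.
Assume saturation: I_D = (k_n/2)(V_GS − V_t)² = (2.8/2)×(2.94 − 2.1)² = 1.4×0.839² = 0.985 mA.
V_DS = V_DD − I_D·R_D = 16 − 0.985×4.7 = 11.4 V.
Saturation requires V_DS ≥ V_GS − V_t = 0.839 V; 11.4 ≥ 0.839 ✓.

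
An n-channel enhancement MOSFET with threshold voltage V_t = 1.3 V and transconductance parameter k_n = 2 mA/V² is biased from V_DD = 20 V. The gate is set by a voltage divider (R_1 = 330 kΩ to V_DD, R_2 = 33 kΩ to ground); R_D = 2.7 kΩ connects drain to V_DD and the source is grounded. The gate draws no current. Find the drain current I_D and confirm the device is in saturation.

V_G = V_DD·R_2/(R_1+R_2) = 20×33/363 = 1.82 V. With the source grounded, V_GS = V_G = 1.82 V.
Assume saturation: I_D = (k_n/2)(V_GS − V_t)² = (2/2)×(1.82 − 1.3)² = 1×0.518² = 0.269 mA.
V_DS = V_DD − I_D·R_D = 20 − 0.269×2.7 = 19.3 V.
Saturation requires V_DS ≥ V_GS − V_t = 0.518 V; 19.3 ≥ 0.518 ✓.

I_D ≈ 0.27 mA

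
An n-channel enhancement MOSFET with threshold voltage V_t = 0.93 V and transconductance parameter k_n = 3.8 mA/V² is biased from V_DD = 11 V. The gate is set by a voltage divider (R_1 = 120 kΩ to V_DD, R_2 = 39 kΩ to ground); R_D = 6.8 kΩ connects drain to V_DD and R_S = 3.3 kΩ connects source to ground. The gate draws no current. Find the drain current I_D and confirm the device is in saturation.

V_G = V_DD·R_2/(R_1+R_2) = 11×39/159 = 2.7 V.
Assume saturation: I_D = (k_n/2)(V_GS − V_t)² with V_GS = V_G − I_D·R_S = 2.7 − 3.3·I_D.
Substituting gives 20.7·I_D² − 23.2·I_D + 5.94 = 0, with roots I_D = 0.397 or 0.723 mA.
The root I_D = 0.723 mA gives V_GS = 0.313 V ≤ V_t, so take I_D = 0.397 mA.
Then V_GS = 1.39 V and V_DS = V_DD − I_D(R_D+R_S) = 11 − 0.397×10.1 = 6.99 V.
Saturation requires V_DS ≥ V_GS − V_t = 0.457 V; 6.99 ≥ 0.457 ✓.

I_D ≈ 0.4 mA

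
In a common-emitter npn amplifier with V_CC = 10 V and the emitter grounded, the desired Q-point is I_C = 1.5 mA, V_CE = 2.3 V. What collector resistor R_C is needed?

R_C ≈ 5.1 kΩ

Collector loop: V_CC = I_C·R_C + V_CE.
R_C = (V_CC − V_CE)/I_C = (10 − 2.3)/1.5 = 5.13 kΩ.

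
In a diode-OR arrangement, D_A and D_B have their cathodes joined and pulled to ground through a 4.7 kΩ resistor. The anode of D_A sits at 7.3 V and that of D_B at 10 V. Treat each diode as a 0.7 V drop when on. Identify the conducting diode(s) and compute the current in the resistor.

Assume both conduct. Then node N would need to be at both 7.3−0.7 = 6.6 V and 10−0.7 = 9.3 V, which is impossible.
Assume only D_B conducts: V_N = 10 − 0.7 = 9.3 V, so I_R = 9.3/4.7 = 1.98 mA.
Check D_A: its anode-to-cathode voltage is 7.3 − 9.3 = -2 V < 0.7 V, so it is off. The assumption is consistent.

Only D_B conducts; I_R ≈ 2 mA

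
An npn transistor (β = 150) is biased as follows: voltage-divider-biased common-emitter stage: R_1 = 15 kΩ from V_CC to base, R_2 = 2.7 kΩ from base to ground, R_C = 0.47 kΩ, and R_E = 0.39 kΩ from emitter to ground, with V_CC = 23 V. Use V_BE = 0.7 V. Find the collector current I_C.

I_C ≈ 6.9 mA

Thevenize the base divider: V_Th = V_CC·R_2/(R_1+R_2) = 23×2.7/17.7 = 3.51 V, R_Th = R_1‖R_2 = 2.29 kΩ.
Base-emitter loop: V_Th = I_B·R_Th + V_BE + (β+1)I_B·R_E, so I_B = (3.51 − 0.7) / (2.29 + 151×0.39) = 0.0459 mA.
I_C = β·I_B = 150×0.0459 = 6.89 mA, and I_E = (β+1)I_B = 6.93 mA.
V_CE = V_CC − I_C·R_C − I_E·R_E = 23 − 6.89×0.47 − 6.93×0.39 = 17.1 V.
V_CE = 17.1 V > 0.2 V confirms active-region operation.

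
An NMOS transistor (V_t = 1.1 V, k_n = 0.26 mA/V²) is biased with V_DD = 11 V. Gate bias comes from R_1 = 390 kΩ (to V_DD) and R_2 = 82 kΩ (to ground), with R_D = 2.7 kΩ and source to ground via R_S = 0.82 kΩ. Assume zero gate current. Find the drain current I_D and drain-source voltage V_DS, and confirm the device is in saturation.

I_D ≈ 0.073 mA, V_DS ≈ 11 V

V_G = V_DD·R_2/(R_1+R_2) = 11×82/472 = 1.91 V.
Assume saturation: I_D = (k_n/2)(V_GS − V_t)² with V_GS = V_G − I_D·R_S = 1.91 − 0.82·I_D.
Substituting gives 0.0874·I_D² − 1.17·I_D + 0.0855 = 0, with roots I_D = 0.0733 or 13.3 mA.
The root I_D = 13.3 mA gives V_GS = -9.03 V ≤ V_t, so take I_D = 0.0733 mA.
Then V_GS = 1.85 V and V_DS = V_DD − I_D(R_D+R_S) = 11 − 0.0733×3.52 = 10.7 V.
Saturation requires V_DS ≥ V_GS − V_t = 0.751 V; 10.7 ≥ 0.751 ✓.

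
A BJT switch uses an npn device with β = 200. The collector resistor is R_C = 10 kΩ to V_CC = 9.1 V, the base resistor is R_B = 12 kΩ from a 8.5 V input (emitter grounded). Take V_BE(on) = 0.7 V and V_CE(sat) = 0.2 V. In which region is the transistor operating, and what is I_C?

saturation; I_C ≈ 0.89 mA

Assume active: I_B = (8.5 − 0.7)/12 = 0.65 mA, giving I_C = β·I_B = 130 mA.
But then V_CE = 9.1 − 130×10 = -1290 V < V_CE(sat) = 0.2 V — impossible in the active region.
So the transistor is saturated. With V_CE = 0.2 V, I_C = (V_CC − 0.2)/R_C = 8.9/10 = 0.89 mA.
Check: β·I_B = 130 mA > I_C = 0.89 mA, confirming saturation.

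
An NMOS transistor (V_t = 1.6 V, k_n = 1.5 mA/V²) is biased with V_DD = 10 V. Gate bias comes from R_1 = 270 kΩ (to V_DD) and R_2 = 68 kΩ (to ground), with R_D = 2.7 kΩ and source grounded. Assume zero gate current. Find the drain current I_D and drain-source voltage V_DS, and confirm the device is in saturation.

V_G = V_DD·R_2/(R_1+R_2) = 10×68/338 = 2.01 V. With the source grounded, V_GS = V_G = 2.01 V.
Assume saturation: I_D = (k_n/2)(V_GS − V_t)² = (1.5/2)×(2.01 − 1.6)² = 0.75×0.412² = 0.127 mA.
V_DS = V_DD − I_D·R_D = 10 − 0.127×2.7 = 9.66 V.
Saturation requires V_DS ≥ V_GS − V_t = 0.412 V; 9.66 ≥ 0.412 ✓.

I_D ≈ 0.13 mA, V_DS ≈ 9.7 V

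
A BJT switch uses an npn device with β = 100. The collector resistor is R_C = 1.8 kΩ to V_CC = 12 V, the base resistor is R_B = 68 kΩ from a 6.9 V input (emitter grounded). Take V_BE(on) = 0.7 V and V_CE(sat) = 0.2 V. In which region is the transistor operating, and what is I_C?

Assume active: I_B = (6.9 − 0.7)/68 = 0.0912 mA, giving I_C = β·I_B = 9.12 mA.
But then V_CE = 12 − 9.12×1.8 = -4.41 V < V_CE(sat) = 0.2 V — impossible in the active region.
So the transistor is saturated. With V_CE = 0.2 V, I_C = (V_CC − 0.2)/R_C = 11.8/1.8 = 6.56 mA.
Check: β·I_B = 9.12 mA > I_C = 6.56 mA, confirming saturation.

saturation; I_C ≈ 6.6 mA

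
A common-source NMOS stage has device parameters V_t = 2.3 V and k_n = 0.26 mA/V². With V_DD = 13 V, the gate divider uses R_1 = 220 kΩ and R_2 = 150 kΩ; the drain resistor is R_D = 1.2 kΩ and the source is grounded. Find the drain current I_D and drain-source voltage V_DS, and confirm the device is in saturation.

V_G = V_DD·R_2/(R_1+R_2) = 13×150/370 = 5.27 V. With the source grounded, V_GS = V_G = 5.27 V.
Assume saturation: I_D = (k_n/2)(V_GS − V_t)² = (0.26/2)×(5.27 − 2.3)² = 0.13×2.97² = 1.15 mA.
V_DS = V_DD − I_D·R_D = 13 − 1.15×1.2 = 11.6 V.
Saturation requires V_DS ≥ V_GS − V_t = 2.97 V; 11.6 ≥ 2.97 ✓.

I_D ≈ 1.1 mA, V_DS ≈ 12 V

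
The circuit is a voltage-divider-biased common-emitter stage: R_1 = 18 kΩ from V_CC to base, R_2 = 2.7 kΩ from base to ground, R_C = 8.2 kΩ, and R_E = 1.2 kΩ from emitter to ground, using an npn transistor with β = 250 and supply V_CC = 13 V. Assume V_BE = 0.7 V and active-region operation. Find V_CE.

Thevenize the base divider: V_Th = V_CC·R_2/(R_1+R_2) = 13×2.7/20.7 = 1.7 V, R_Th = R_1‖R_2 = 2.35 kΩ.
Base-emitter loop: V_Th = I_B·R_Th + V_BE + (β+1)I_B·R_E, so I_B = (1.7 − 0.7) / (2.35 + 251×1.2) = 0.00328 mA.
I_C = β·I_B = 250×0.00328 = 0.82 mA, and I_E = (β+1)I_B = 0.823 mA.
V_CE = V_CC − I_C·R_C − I_E·R_E = 13 − 0.82×8.2 − 0.823×1.2 = 5.29 V.
V_CE = 5.29 V > 0.2 V confirms active-region operation.

V_CE ≈ 5.3 V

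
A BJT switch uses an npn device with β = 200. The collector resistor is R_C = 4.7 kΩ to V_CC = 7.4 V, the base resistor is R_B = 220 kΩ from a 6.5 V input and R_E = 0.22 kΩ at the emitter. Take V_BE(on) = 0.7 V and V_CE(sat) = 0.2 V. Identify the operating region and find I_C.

Assume active: I_B = (6.5 − 0.7)/(220 + 201×0.22) = 0.022 mA, I_C = β·I_B = 4.39 mA.
Then V_CE = 7.4 − 4.39×4.7 − 4.41×0.22 = -14.2 V < 0.2 V — the active assumption fails.
Re-solve with V_CE = 0.2 V. KCL at the emitter: V_E/R_E = (V_BB−0.7−V_E)/R_B + (V_CC−0.2−V_E)/R_C, giving V_E = 0.327 V.
I_C = (V_CC − 0.2 − V_E)/R_C = (7.2 − 0.327)/4.7 = 1.46 mA.
Check: I_B = (5.8 − 0.327)/220 = 0.0249 mA, and β·I_B = 4.98 mA > I_C, confirming saturation.

saturation; I_C ≈ 1.5 mA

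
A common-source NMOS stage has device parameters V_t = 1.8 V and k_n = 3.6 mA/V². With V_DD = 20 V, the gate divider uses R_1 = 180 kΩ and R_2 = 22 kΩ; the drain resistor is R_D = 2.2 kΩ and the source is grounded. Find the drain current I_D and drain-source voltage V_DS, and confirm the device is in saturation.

I_D ≈ 0.26 mA, V_DS ≈ 19 V

V_G = V_DD·R_2/(R_1+R_2) = 20×22/202 = 2.18 V. With the source grounded, V_GS = V_G = 2.18 V.
Assume saturation: I_D = (k_n/2)(V_GS − V_t)² = (3.6/2)×(2.18 − 1.8)² = 1.8×0.378² = 0.257 mA.
V_DS = V_DD − I_D·R_D = 20 − 0.257×2.2 = 19.4 V.
Saturation requires V_DS ≥ V_GS − V_t = 0.378 V; 19.4 ≥ 0.378 ✓.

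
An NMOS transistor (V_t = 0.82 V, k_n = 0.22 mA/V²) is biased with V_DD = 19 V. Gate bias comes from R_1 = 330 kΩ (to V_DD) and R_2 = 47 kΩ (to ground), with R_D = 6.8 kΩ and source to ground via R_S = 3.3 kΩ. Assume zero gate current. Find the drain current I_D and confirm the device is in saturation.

I_D ≈ 0.13 mA

V_G = V_DD·R_2/(R_1+R_2) = 19×47/377 = 2.37 V.
Assume saturation: I_D = (k_n/2)(V_GS − V_t)² with V_GS = V_G − I_D·R_S = 2.37 − 3.3·I_D.
Substituting gives 1.2·I_D² − 2.12·I_D + 0.264 = 0, with roots I_D = 0.134 or 1.64 mA.
The root I_D = 1.64 mA gives V_GS = -3.04 V ≤ V_t, so take I_D = 0.134 mA.
Then V_GS = 1.93 V and V_DS = V_DD − I_D(R_D+R_S) = 19 − 0.134×10.1 = 17.6 V.
Saturation requires V_DS ≥ V_GS − V_t = 1.11 V; 17.6 ≥ 1.11 ✓.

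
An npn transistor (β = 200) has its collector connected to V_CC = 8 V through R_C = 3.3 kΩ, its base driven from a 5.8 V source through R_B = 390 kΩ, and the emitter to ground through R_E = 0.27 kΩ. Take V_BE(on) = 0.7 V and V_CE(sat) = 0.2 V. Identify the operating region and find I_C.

Assume active: I_B = (5.8 − 0.7)/(390 + 201×0.27) = 0.0115 mA, I_C = β·I_B = 2.3 mA.
Then V_CE = 8 − 2.3×3.3 − 2.31×0.27 = -0.199 V < 0.2 V — the active assumption fails.
Re-solve with V_CE = 0.2 V. KCL at the emitter: V_E/R_E = (V_BB−0.7−V_E)/R_B + (V_CC−0.2−V_E)/R_C, giving V_E = 0.593 V.
I_C = (V_CC − 0.2 − V_E)/R_C = (7.8 − 0.593)/3.3 = 2.18 mA.
Check: I_B = (5.1 − 0.593)/390 = 0.0116 mA, and β·I_B = 2.31 mA > I_C, confirming saturation.

saturation; I_C ≈ 2.2 mA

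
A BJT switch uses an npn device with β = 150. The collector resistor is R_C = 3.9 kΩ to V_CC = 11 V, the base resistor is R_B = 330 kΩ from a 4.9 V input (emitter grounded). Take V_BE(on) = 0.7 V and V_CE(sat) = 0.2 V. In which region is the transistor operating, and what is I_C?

active; I_C ≈ 1.9 mA

Assume active. Base-emitter loop: I_B = (V_BB − V_BE)/R_B = (4.9 − 0.7)/330 = 0.0127 mA.
I_C = β·I_B = 150×0.0127 = 1.91 mA.
V_CE = V_CC − I_C·R_C = 11 − 1.91×3.9 = 3.55 V > V_CE(sat), so the active-region assumption holds.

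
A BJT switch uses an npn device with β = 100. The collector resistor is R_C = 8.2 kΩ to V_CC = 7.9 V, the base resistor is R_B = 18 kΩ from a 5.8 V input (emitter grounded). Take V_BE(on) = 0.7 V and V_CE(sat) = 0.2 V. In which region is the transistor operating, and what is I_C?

Assume active: I_B = (5.8 − 0.7)/18 = 0.283 mA, giving I_C = β·I_B = 28.3 mA.
But then V_CE = 7.9 − 28.3×8.2 = -224 V < V_CE(sat) = 0.2 V — impossible in the active region.
So the transistor is saturated. With V_CE = 0.2 V, I_C = (V_CC − 0.2)/R_C = 7.7/8.2 = 0.939 mA.
Check: β·I_B = 28.3 mA > I_C = 0.939 mA, confirming saturation.

saturation; I_C ≈ 0.94 mA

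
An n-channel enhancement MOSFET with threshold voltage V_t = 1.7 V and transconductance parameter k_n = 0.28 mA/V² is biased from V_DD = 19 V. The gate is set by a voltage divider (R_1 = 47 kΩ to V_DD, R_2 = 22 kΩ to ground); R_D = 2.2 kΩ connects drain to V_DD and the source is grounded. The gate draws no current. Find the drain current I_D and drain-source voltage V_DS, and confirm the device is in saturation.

I_D ≈ 2.7 mA, V_DS ≈ 13 V

V_G = V_DD·R_2/(R_1+R_2) = 19×22/69 = 6.06 V. With the source grounded, V_GS = V_G = 6.06 V.
Assume saturation: I_D = (k_n/2)(V_GS − V_t)² = (0.28/2)×(6.06 − 1.7)² = 0.14×4.36² = 2.66 mA.
V_DS = V_DD − I_D·R_D = 19 − 2.66×2.2 = 13.2 V.
Saturation requires V_DS ≥ V_GS − V_t = 4.36 V; 13.2 ≥ 4.36 ✓.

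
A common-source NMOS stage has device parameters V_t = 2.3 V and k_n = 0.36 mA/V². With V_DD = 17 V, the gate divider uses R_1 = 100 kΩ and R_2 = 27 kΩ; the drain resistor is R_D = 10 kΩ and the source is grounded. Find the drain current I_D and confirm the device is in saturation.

V_G = V_DD·R_2/(R_1+R_2) = 17×27/127 = 3.61 V. With the source grounded, V_GS = V_G = 3.61 V.
Assume saturation: I_D = (k_n/2)(V_GS − V_t)² = (0.36/2)×(3.61 − 2.3)² = 0.18×1.31² = 0.311 mA.
V_DS = V_DD − I_D·R_D = 17 − 0.311×10 = 13.9 V.
Saturation requires V_DS ≥ V_GS − V_t = 1.31 V; 13.9 ≥ 1.31 ✓.

I_D ≈ 0.31 mA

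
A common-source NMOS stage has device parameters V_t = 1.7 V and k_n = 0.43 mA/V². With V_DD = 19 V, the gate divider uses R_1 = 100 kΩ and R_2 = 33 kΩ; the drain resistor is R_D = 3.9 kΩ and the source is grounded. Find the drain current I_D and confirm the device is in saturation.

I_D ≈ 2 mA

V_G = V_DD·R_2/(R_1+R_2) = 19×33/133 = 4.71 V. With the source grounded, V_GS = V_G = 4.71 V.
Assume saturation: I_D = (k_n/2)(V_GS − V_t)² = (0.43/2)×(4.71 − 1.7)² = 0.215×3.01² = 1.95 mA.
V_DS = V_DD − I_D·R_D = 19 − 1.95×3.9 = 11.4 V.
Saturation requires V_DS ≥ V_GS − V_t = 3.01 V; 11.4 ≥ 3.01 ✓.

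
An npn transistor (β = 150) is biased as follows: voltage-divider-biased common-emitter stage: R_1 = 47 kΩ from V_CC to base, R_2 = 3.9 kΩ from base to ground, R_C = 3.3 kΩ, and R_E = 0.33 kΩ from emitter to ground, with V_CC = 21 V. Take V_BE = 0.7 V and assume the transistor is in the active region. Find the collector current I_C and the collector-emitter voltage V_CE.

Thevenize the base divider: V_Th = V_CC·R_2/(R_1+R_2) = 21×3.9/50.9 = 1.61 V, R_Th = R_1‖R_2 = 3.6 kΩ.
Base-emitter loop: V_Th = I_B·R_Th + V_BE + (β+1)I_B·R_E, so I_B = (1.61 − 0.7) / (3.6 + 151×0.33) = 0.017 mA.
I_C = β·I_B = 150×0.017 = 2.55 mA, and I_E = (β+1)I_B = 2.57 mA.
V_CE = V_CC − I_C·R_C − I_E·R_E = 21 − 2.55×3.3 − 2.57×0.33 = 11.7 V.
V_CE = 11.7 V > 0.2 V confirms active-region operation.

I_C ≈ 2.6 mA, V_CE ≈ 12 V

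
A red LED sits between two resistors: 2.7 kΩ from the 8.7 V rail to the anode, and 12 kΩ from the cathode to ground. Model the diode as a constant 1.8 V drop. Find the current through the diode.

I ≈ 0.47 mA

The two resistors are in series with the diode, so KVL gives 8.7 = I·2.7 + 1.8 + I·12.
I = (8.7 − 1.8) / (2.7 + 12) kΩ = 6.9 / 14.7 = 0.469 mA.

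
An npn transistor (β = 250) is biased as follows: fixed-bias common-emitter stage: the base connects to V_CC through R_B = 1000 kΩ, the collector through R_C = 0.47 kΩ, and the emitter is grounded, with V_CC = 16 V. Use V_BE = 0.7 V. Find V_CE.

Base loop: V_CC = I_B·R_B + V_BE, so I_B = (16 − 0.7)/1000 kΩ = 0.0153 mA.
In the active region I_C = β·I_B = 250 × 0.0153 = 3.83 mA.
Collector loop: V_CE = V_CC − I_C·R_C = 16 − 3.83×0.47 = 14.2 V.
Since V_CE = 14.2 V > V_CE(sat) ≈ 0.2 V, the transistor is in the active region as assumed.

V_CE ≈ 14 V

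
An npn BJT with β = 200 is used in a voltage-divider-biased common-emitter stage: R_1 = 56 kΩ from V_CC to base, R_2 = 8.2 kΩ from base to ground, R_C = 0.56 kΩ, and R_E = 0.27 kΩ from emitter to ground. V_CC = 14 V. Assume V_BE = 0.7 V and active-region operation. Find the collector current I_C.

I_C ≈ 3.5 mA

Thevenize the base divider: V_Th = V_CC·R_2/(R_1+R_2) = 14×8.2/64.2 = 1.79 V, R_Th = R_1‖R_2 = 7.15 kΩ.
Base-emitter loop: V_Th = I_B·R_Th + V_BE + (β+1)I_B·R_E, so I_B = (1.79 − 0.7) / (7.15 + 201×0.27) = 0.0177 mA.
I_C = β·I_B = 200×0.0177 = 3.54 mA, and I_E = (β+1)I_B = 3.56 mA.
V_CE = V_CC − I_C·R_C − I_E·R_E = 14 − 3.54×0.56 − 3.56×0.27 = 11.1 V.
V_CE = 11.1 V > 0.2 V confirms active-region operation.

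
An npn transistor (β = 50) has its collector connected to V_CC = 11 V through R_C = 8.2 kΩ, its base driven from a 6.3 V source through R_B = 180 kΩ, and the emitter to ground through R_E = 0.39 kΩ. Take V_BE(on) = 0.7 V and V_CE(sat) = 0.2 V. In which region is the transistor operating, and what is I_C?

saturation; I_C ≈ 1.3 mA

Assume active: I_B = (6.3 − 0.7)/(180 + 51×0.39) = 0.028 mA, I_C = β·I_B = 1.4 mA.
Then V_CE = 11 − 1.4×8.2 − 1.43×0.39 = -1.04 V < 0.2 V — the active assumption fails.
Re-solve with V_CE = 0.2 V. KCL at the emitter: V_E/R_E = (V_BB−0.7−V_E)/R_B + (V_CC−0.2−V_E)/R_C, giving V_E = 0.501 V.
I_C = (V_CC − 0.2 − V_E)/R_C = (10.8 − 0.501)/8.2 = 1.26 mA.
Check: I_B = (5.6 − 0.501)/180 = 0.0283 mA, and β·I_B = 1.42 mA > I_C, confirming saturation.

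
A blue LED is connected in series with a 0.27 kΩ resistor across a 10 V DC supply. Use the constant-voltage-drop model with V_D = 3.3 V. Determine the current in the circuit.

KVL around the loop: 10 = V_D + I·R = 3.3 + I × 0.27 kΩ.
So I = (10 − 3.3) / 0.27 kΩ = 6.7 / 0.27 = 24.8 mA.

I ≈ 25 mA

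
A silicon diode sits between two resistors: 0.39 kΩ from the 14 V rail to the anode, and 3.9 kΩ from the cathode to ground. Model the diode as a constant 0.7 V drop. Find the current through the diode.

The two resistors are in series with the diode, so KVL gives 14 = I·0.39 + 0.7 + I·3.9.
I = (14 − 0.7) / (0.39 + 3.9) kΩ = 13.3 / 4.29 = 3.1 mA.

I ≈ 3.1 mA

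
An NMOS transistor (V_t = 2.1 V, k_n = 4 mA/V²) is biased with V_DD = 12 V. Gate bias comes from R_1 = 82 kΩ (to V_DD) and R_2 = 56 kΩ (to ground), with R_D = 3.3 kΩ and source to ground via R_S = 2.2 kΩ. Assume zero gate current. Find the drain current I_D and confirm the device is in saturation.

I_D ≈ 0.95 mA

V_G = V_DD·R_2/(R_1+R_2) = 12×56/138 = 4.87 V.
Assume saturation: I_D = (k_n/2)(V_GS − V_t)² with V_GS = V_G − I_D·R_S = 4.87 − 2.2·I_D.
Substituting gives 9.68·I_D² − 25.4·I_D + 15.3 = 0, with roots I_D = 0.946 or 1.67 mA.
The root I_D = 1.67 mA gives V_GS = 1.18 V ≤ V_t, so take I_D = 0.946 mA.
Then V_GS = 2.79 V and V_DS = V_DD − I_D(R_D+R_S) = 12 − 0.946×5.5 = 6.8 V.
Saturation requires V_DS ≥ V_GS − V_t = 0.688 V; 6.8 ≥ 0.688 ✓.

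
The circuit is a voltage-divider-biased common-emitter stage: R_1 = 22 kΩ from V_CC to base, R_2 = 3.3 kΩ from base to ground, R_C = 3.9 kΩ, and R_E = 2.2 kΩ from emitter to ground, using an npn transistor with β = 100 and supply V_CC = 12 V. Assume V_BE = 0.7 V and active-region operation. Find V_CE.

V_CE ≈ 9.6 V

Thevenize the base divider: V_Th = V_CC·R_2/(R_1+R_2) = 12×3.3/25.3 = 1.57 V, R_Th = R_1‖R_2 = 2.87 kΩ.
Base-emitter loop: V_Th = I_B·R_Th + V_BE + (β+1)I_B·R_E, so I_B = (1.57 − 0.7) / (2.87 + 101×2.2) = 0.00384 mA.
I_C = β·I_B = 100×0.00384 = 0.384 mA, and I_E = (β+1)I_B = 0.388 mA.
V_CE = V_CC − I_C·R_C − I_E·R_E = 12 − 0.384×3.9 − 0.388×2.2 = 9.65 V.
V_CE = 9.65 V > 0.2 V confirms active-region operation.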